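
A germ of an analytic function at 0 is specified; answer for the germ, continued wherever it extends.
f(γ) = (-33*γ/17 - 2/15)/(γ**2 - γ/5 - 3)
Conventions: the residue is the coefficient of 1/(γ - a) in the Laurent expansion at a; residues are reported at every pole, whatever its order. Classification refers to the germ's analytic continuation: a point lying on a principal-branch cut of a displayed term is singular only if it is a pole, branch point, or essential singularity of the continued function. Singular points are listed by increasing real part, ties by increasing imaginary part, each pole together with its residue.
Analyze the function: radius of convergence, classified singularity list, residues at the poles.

Radius of convergence at 0: -1/10 + (1/10)*sqrt(301).
At 1/10 - (1/10)*sqrt(301): a pole of order 1; residue -33/34 + (167/30702)*sqrt(301).
At 1/10 + (1/10)*sqrt(301): a pole of order 1; residue -33/34 - (167/30702)*sqrt(301).

Denominator factor (γ**2 - γ/5 - 3): discriminant 301/25, real irrational roots 1/10 + (1/10)*sqrt(301) and 1/10 - (1/10)*sqrt(301); poles of order 1, moduli 1/10 + (1/10)*sqrt(301) and -1/10 + (1/10)*sqrt(301).
The radius of convergence is the smallest modulus among the singular points: -1/10 + (1/10)*sqrt(301).
The factor γ**2 - γ/5 - 3 splits as (γ - a)(γ - a') with a = 1/10 - (1/10)*sqrt(301), a' = 1/10 + (1/10)*sqrt(301). At the order-1 pole a set g(γ) = (γ - a)*f(γ) = [-33*γ/17 - 2/15] / (γ - a').
Simple pole: residue = g(a) at a = 1/10 - (1/10)*sqrt(301), which is -33/34 + (167/30702)*sqrt(301).
The factor γ**2 - γ/5 - 3 splits as (γ - a)(γ - a') with a = 1/10 + (1/10)*sqrt(301), a' = 1/10 - (1/10)*sqrt(301). At the order-1 pole a set g(γ) = (γ - a)*f(γ) = [-33*γ/17 - 2/15] / (γ - a').
Simple pole: residue = g(a) at a = 1/10 + (1/10)*sqrt(301), which is -33/34 - (167/30702)*sqrt(301).
List the singular points by increasing real part (a conjugate pair: the negative imaginary part first).


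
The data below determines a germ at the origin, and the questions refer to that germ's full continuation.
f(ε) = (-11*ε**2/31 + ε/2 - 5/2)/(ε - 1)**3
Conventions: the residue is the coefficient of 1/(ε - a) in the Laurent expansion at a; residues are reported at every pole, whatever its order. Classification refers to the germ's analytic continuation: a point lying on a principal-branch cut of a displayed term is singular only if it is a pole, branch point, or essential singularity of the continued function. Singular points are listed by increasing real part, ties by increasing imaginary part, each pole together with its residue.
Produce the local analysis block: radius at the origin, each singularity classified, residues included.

Denominator factor (ε - 1)^3: pole of order 3 at 1, modulus 1.
The radius of convergence is the smallest modulus among the singular points: 1.
At the order-3 pole 1 set g(ε) = (ε - (1))^3*f(ε) = -11*ε**2/31 + ε/2 - 5/2.
Order-3 pole: residue = g''(a)/2; g''(1) = -22/31, so the residue is -11/31.

Radius of convergence at 0: 1.
At 1: a pole of order 3; residue -11/31.


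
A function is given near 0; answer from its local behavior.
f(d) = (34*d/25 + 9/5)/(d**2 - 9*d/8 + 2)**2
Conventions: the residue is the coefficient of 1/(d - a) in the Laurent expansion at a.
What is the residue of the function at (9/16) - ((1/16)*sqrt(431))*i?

The factor d**2 - 9*d/8 + 2 splits as (d - a)(d - a') with a = (9/16) - ((1/16)*sqrt(431))*i, a' = (9/16) + ((1/16)*sqrt(431))*i. At the order-2 pole a set g(d) = (d - a)^2*f(d) = [34*d/25 + 9/5] / (d - a')^2.
Order-2 pole: residue = g'(a); g'((9/16) - ((1/16)*sqrt(431))*i) = ((65664/4644025)*sqrt(431))*i, so the residue is ((65664/4644025)*sqrt(431))*i.

The residue is ((65664/4644025)*sqrt(431))*i.


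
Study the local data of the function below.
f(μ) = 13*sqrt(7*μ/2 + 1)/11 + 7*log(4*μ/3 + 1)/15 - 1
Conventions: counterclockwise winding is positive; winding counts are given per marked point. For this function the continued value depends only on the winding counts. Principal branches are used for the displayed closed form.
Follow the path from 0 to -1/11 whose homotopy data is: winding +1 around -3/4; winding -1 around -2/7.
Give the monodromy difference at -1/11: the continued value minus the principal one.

Continued minus principal equals (-(13/121)*sqrt(330)) + ((14/15)*pi)*i.

The rational part is single-valued and drops out of the difference; each branch term changes only by its own monodromy.
(7/15)*log(1 - μ/(-3/4)): each positive loop around -3/4 adds 2*pi*i to the log, so winding +1 contributes (7/15)*(1)*2*pi*i = (14/15)*pi*i.
(13/11)*sqrt(1 - μ/(-2/7)): winding -1 is odd, the square root flips sign, contributing -2*(13/11)*sqrt(1 - (-1/11)/(-2/7)) = -2*(13/11)*sqrt(15/22) = -(13/121)*sqrt(330).
Summing the contributions at μ = -1/11 gives (-(13/121)*sqrt(330)) + ((14/15)*pi)*i.


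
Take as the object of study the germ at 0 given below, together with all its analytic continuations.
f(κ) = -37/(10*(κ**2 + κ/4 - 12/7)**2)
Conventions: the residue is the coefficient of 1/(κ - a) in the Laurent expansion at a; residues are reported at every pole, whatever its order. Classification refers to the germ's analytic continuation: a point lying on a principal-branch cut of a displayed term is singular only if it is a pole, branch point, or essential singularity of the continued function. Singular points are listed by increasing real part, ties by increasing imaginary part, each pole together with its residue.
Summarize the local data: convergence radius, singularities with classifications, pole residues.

Denominator factor (κ**2 + κ/4 - 12/7)^2: discriminant 775/112, real irrational roots -1/8 + (5/56)*sqrt(217) and -1/8 - (5/56)*sqrt(217); poles of order 2, moduli -1/8 + (5/56)*sqrt(217) and 1/8 + (5/56)*sqrt(217).
The radius of convergence is the smallest modulus among the singular points: -1/8 + (5/56)*sqrt(217).
The factor κ**2 + κ/4 - 12/7 splits as (κ - a)(κ - a') with a = -1/8 - (5/56)*sqrt(217), a' = -1/8 + (5/56)*sqrt(217). At the order-2 pole a set g(κ) = (κ - a)^2*f(κ) = [-37/10] / (κ - a')^2.
Order-2 pole: residue = g'(a); g'(-1/8 - (5/56)*sqrt(217)) = -(16576/600625)*sqrt(217), so the residue is -(16576/600625)*sqrt(217).
The factor κ**2 + κ/4 - 12/7 splits as (κ - a)(κ - a') with a = -1/8 + (5/56)*sqrt(217), a' = -1/8 - (5/56)*sqrt(217). At the order-2 pole a set g(κ) = (κ - a)^2*f(κ) = [-37/10] / (κ - a')^2.
Order-2 pole: residue = g'(a); g'(-1/8 + (5/56)*sqrt(217)) = (16576/600625)*sqrt(217), so the residue is (16576/600625)*sqrt(217).
List the singular points by increasing real part (a conjugate pair: the negative imaginary part first).

Radius of convergence at 0: -1/8 + (5/56)*sqrt(217).
At -1/8 - (5/56)*sqrt(217): a pole of order 2; residue -(16576/600625)*sqrt(217).
At -1/8 + (5/56)*sqrt(217): a pole of order 2; residue (16576/600625)*sqrt(217).


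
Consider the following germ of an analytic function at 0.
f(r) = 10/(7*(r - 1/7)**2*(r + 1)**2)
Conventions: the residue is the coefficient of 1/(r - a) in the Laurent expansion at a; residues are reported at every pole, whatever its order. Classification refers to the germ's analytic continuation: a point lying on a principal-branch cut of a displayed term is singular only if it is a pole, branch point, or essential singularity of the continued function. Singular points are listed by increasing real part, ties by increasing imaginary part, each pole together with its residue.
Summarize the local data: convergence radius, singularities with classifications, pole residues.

Denominator factor (r - 1/7)^2: pole of order 2 at 1/7, modulus 1/7.
Denominator factor (r + 1)^2: pole of order 2 at -1, modulus 1.
The radius of convergence is the smallest modulus among the singular points: 1/7.
At the order-2 pole -1 set g(r) = (r - (-1))^2*f(r) = 10/(7*(r - 1/7)**2).
Order-2 pole: residue = g'(a); g'(-1) = 245/128, so the residue is 245/128.
At the order-2 pole 1/7 set g(r) = (r - (1/7))^2*f(r) = 10/(7*(r + 1)**2).
Order-2 pole: residue = g'(a); g'(1/7) = -245/128, so the residue is -245/128.
List the singular points by increasing real part (a conjugate pair: the negative imaginary part first).

Radius of convergence at 0: 1/7.
At -1: a pole of order 2; residue 245/128.
At 1/7: a pole of order 2; residue -245/128.


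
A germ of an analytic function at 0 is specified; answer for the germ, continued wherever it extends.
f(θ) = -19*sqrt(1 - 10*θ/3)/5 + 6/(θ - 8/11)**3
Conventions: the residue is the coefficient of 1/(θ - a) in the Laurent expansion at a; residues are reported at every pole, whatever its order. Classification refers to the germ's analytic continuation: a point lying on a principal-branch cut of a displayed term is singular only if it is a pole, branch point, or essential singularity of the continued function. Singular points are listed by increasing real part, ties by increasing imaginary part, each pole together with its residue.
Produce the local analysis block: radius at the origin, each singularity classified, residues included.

Radius of convergence at 0: 3/10.
At 3/10: an algebraic (square-root) branch point.
At 8/11: a pole of order 3; residue 0.

Denominator factor (θ - 8/11)^3: pole of order 3 at 8/11, modulus 8/11.
Branch term (-19/5)*sqrt(1 - θ/(3/10)): its argument vanishes at θ = 3/10, a square-root branch point, modulus 3/10.
The radius of convergence is the smallest modulus among the singular points: 3/10.
The branch term is analytic at 8/11 and contributes nothing to the residue; only the rational part matters.
At the order-3 pole 8/11 set g(θ) = (θ - (8/11))^3*(rational part) = 6.
Order-3 pole: residue = g''(a)/2; g''(8/11) = 0, so the residue is 0.
List the singular points by increasing real part (a conjugate pair: the negative imaginary part first).


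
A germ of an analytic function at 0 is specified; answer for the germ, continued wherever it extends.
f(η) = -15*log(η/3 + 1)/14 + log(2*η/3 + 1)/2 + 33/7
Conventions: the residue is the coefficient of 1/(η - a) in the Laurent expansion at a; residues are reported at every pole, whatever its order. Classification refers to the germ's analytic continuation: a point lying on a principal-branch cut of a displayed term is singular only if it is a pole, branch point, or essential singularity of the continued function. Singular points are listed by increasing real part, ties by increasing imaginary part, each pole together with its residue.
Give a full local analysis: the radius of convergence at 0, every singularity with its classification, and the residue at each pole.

Radius of convergence at 0: 3/2.
At -3: a logarithmic branch point.
At -3/2: a logarithmic branch point.

Branch term (-15/14)*log(1 - η/(-3)): its argument vanishes at η = -3, a logarithmic branch point, modulus 3.
Branch term (1/2)*log(1 - η/(-3/2)): its argument vanishes at η = -3/2, a logarithmic branch point, modulus 3/2.
The radius of convergence is the smallest modulus among the singular points: 3/2.
List the singular points by increasing real part (a conjugate pair: the negative imaginary part first).


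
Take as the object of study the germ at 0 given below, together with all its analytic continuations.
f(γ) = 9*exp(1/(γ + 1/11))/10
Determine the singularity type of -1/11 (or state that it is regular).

The point is an essential singularity.

The exponent 1/(γ - (-1/11)) has a pole at -1/11, so exp(1/(γ - (-1/11))) takes every nonzero value near it: an essential singularity (not a pole of any order).


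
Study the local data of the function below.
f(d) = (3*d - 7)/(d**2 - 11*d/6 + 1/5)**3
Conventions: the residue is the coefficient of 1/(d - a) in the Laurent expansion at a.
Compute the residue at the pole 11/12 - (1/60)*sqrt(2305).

The residue is (4957200/97972181)*sqrt(2305).

The factor d**2 - 11*d/6 + 1/5 splits as (d - a)(d - a') with a = 11/12 - (1/60)*sqrt(2305), a' = 11/12 + (1/60)*sqrt(2305). At the order-3 pole a set g(d) = (d - a)^3*f(d) = [3*d - 7] / (d - a')^3.
Order-3 pole: residue = g''(a)/2; g''(11/12 - (1/60)*sqrt(2305)) = (9914400/97972181)*sqrt(2305), so the residue is (4957200/97972181)*sqrt(2305).


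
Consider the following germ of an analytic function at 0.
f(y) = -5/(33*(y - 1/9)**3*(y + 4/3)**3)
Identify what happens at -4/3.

The denominator factor y + 4/3 vanishes at -4/3 and appears to the power 3; the numerator there equals -5/33, nonzero, and no other factor vanishes.
Hence a pole whose order is the multiplicity, 3.

The point is a pole of order 3.


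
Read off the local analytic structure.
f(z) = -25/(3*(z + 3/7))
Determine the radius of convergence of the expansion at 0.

Denominator factor (z + 3/7): pole of order 1 at -3/7, modulus 3/7.
The radius of convergence is the smallest modulus among the singular points: 3/7.

The radius of convergence is 3/7.


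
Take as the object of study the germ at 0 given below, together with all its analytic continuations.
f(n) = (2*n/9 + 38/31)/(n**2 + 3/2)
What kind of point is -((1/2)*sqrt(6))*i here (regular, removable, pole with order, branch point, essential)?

The denominator factor n**2 + 3/2 vanishes at -((1/2)*sqrt(6))*i and appears to the power 1; the numerator there equals (38/31) - ((1/9)*sqrt(6))*i, nonzero, and no other factor vanishes.
Hence a pole whose order is the multiplicity, 1.

The point is a pole of order 1.


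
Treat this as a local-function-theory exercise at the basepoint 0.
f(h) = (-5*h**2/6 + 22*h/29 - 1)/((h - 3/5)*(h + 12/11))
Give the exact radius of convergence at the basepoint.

Denominator factor (h - 3/5): pole of order 1 at 3/5, modulus 3/5.
Denominator factor (h + 12/11): pole of order 1 at -12/11, modulus 12/11.
The radius of convergence is the smallest modulus among the singular points: 3/5.

The radius of convergence is 3/5.


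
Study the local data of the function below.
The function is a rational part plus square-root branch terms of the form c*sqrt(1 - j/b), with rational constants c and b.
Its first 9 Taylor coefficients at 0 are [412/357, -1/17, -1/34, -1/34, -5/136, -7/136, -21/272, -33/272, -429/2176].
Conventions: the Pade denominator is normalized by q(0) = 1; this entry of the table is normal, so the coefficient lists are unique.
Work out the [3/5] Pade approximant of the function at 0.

The Pade approximant has numerator coefficients [412/357, -10574841/2711177, 21196575/5422354, -2955692/2711177]; denominator coefficients [1, -75840/22783, 73887/22783, -152865/182264, -4767/364528, -609/729056].

Taylor coefficients needed (read off): a_0 = 412/357, a_1 = -1/17, a_2 = -1/34, a_3 = -1/34, a_4 = -5/136, a_5 = -7/136, a_6 = -21/272, a_7 = -33/272, a_8 = -429/2176.
Write the denominator as Q(j) = 1 + q1*j + q2*j^2 + q3*j^3 + q4*j^4 + q5*j^5. Requiring Q*f - P = O(j^9) with deg P <= 3 kills the coefficients of j^4..j^8 in Q*f:
  j^4: a_4 + q1*a_3 + q2*a_2 + q3*a_1 + q4*a_0 = 0, i.e. -5/136 + (-1/34)*q1 + (-1/34)*q2 + (-1/17)*q3 + (412/357)*q4 = 0.
  j^5: a_5 + q1*a_4 + q2*a_3 + q3*a_2 + q4*a_1 + q5*a_0 = 0, i.e. -7/136 + (-5/136)*q1 + (-1/34)*q2 + (-1/34)*q3 + (-1/17)*q4 + (412/357)*q5 = 0.
  j^6: a_6 + q1*a_5 + q2*a_4 + q3*a_3 + q4*a_2 + q5*a_1 = 0, i.e. -21/272 + (-7/136)*q1 + (-5/136)*q2 + (-1/34)*q3 + (-1/34)*q4 + (-1/17)*q5 = 0.
  j^7: a_7 + q1*a_6 + q2*a_5 + q3*a_4 + q4*a_3 + q5*a_2 = 0, i.e. -33/272 + (-21/272)*q1 + (-7/136)*q2 + (-5/136)*q3 + (-1/34)*q4 + (-1/34)*q5 = 0.
  j^8: a_8 + q1*a_7 + q2*a_6 + q3*a_5 + q4*a_4 + q5*a_3 = 0, i.e. -429/2176 + (-33/272)*q1 + (-21/272)*q2 + (-7/136)*q3 + (-5/136)*q4 + (-1/34)*q5 = 0.
Solving this linear system: q1 = -75840/22783, q2 = 73887/22783, q3 = -152865/182264, q4 = -4767/364528, q5 = -609/729056.
The numerator is Q*f truncated at degree 3: P0 = a_0 = 412/357; P1 = a_1 + q1*a_0 = -10574841/2711177; P2 = a_2 + q1*a_1 + q2*a_0 = 21196575/5422354; P3 = a_3 + q1*a_2 + q2*a_1 + q3*a_0 = -2955692/2711177.


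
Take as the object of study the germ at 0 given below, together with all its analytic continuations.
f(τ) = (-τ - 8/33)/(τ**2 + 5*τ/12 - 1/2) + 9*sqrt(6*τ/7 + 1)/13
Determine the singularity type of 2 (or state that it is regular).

Denominator factors: τ**2 + 5*τ/12 - 1/2 = 13/3 at τ = 2 — none vanishes.
Branch term sqrt(1 - τ/(-7/6)): argument at 2 is 19/7, nonzero, so 2 is not its branch point (a point on a principal cut is still regular for the continued germ).
So the germ continues analytically to 2.

The point is a regular point.


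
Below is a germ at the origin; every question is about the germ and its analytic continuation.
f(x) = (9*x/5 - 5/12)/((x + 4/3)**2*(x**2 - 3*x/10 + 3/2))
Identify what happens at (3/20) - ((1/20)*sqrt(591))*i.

The point is a pole of order 1.

The denominator factor x**2 - 3*x/10 + 3/2 vanishes at (3/20) - ((1/20)*sqrt(591))*i and appears to the power 1; the numerator there equals (-11/75) - ((9/100)*sqrt(591))*i, nonzero, and no other factor vanishes.
Hence a pole whose order is the multiplicity, 1.


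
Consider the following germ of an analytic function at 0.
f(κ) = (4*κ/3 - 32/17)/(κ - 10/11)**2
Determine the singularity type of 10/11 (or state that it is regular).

The denominator factor κ - 10/11 vanishes at 10/11 and appears to the power 2; the numerator there equals -376/561, nonzero, and no other factor vanishes.
Hence a pole whose order is the multiplicity, 2.

The point is a pole of order 2.


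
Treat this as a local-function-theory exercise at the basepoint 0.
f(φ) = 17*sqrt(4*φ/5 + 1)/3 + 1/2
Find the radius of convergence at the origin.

The radius of convergence is 5/4.

Branch term (17/3)*sqrt(1 - φ/(-5/4)): its argument vanishes at φ = -5/4, a square-root branch point, modulus 5/4.
The radius of convergence is the smallest modulus among the singular points: 5/4.


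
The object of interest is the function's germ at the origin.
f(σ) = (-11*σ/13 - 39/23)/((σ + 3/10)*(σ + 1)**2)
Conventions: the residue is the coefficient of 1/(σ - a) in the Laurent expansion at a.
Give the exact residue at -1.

At the order-2 pole -1 set g(σ) = (σ - (-1))^2*f(σ) = (-11*σ/13 - 39/23)/(σ + 3/10).
Order-2 pole: residue = g'(a); g'(-1) = 43110/14651, so the residue is 43110/14651.

The residue is 43110/14651.


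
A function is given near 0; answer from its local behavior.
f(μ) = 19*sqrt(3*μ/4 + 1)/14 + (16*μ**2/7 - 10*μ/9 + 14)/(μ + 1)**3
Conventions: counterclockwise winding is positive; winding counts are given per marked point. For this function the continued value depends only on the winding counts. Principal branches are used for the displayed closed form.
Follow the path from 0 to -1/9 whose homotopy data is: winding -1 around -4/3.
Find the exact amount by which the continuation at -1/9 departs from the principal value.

The rational part is single-valued and drops out of the difference; each branch term changes only by its own monodromy.
(19/14)*sqrt(1 - μ/(-4/3)): winding -1 is odd, the square root flips sign, contributing -2*(19/14)*sqrt(1 - (-1/9)/(-4/3)) = -2*(19/14)*sqrt(11/12) = -(19/42)*sqrt(33).
Summing the contributions at μ = -1/9 gives -(19/42)*sqrt(33).

Continued minus principal equals -(19/42)*sqrt(33).


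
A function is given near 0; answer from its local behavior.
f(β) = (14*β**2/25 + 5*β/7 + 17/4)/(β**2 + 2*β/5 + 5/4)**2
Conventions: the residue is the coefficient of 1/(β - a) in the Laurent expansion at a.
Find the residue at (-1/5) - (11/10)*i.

The residue is (16825/18634)*i.

The factor β**2 + 2*β/5 + 5/4 splits as (β - a)(β - a') with a = (-1/5) - (11/10)*i, a' = (-1/5) + (11/10)*i. At the order-2 pole a set g(β) = (β - a)^2*f(β) = [14*β**2/25 + 5*β/7 + 17/4] / (β - a')^2.
Order-2 pole: residue = g'(a); g'((-1/5) - (11/10)*i) = (16825/18634)*i, so the residue is (16825/18634)*i.


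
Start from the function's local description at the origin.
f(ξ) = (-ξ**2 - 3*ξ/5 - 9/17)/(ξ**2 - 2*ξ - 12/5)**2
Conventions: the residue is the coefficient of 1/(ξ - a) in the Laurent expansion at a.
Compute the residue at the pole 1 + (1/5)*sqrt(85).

The residue is -(27/4913)*sqrt(85).

The factor ξ**2 - 2*ξ - 12/5 splits as (ξ - a)(ξ - a') with a = 1 + (1/5)*sqrt(85), a' = 1 - (1/5)*sqrt(85). At the order-2 pole a set g(ξ) = (ξ - a)^2*f(ξ) = [-ξ**2 - 3*ξ/5 - 9/17] / (ξ - a')^2.
Order-2 pole: residue = g'(a); g'(1 + (1/5)*sqrt(85)) = -(27/4913)*sqrt(85), so the residue is -(27/4913)*sqrt(85).


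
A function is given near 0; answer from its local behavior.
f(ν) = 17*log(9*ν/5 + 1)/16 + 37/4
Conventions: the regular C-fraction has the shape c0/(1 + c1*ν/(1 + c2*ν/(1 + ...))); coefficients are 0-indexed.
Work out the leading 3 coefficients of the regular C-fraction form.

The regular C-fraction coefficients are [37/4, -153/740, 819/740].

Taylor coefficients (expand at 0): a_0 = 37/4, a_1 = 153/80, a_2 = -1377/800.
c0 = a_0 = 37/4. Peel one level at a time: if S = 1 + c*ν/S' with S'(0) = 1, then c is the ν-coefficient of S and S' = c*ν/(S - 1).
S_1 = c0/f = 1 + (-153/740)*ν + (125307/547600)*ν^2 + ...; c1 = -153/740.
S_2 = c1*ν/(S_1 - 1) = 1 + (819/740)*ν + ...; c2 = 819/740.


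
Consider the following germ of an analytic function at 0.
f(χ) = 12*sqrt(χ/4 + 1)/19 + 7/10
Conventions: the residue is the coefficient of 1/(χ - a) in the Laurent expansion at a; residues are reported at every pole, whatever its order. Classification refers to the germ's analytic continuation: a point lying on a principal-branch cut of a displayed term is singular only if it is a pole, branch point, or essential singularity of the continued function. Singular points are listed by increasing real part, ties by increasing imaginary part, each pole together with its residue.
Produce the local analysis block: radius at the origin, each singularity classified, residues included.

Branch term (12/19)*sqrt(1 - χ/(-4)): its argument vanishes at χ = -4, a square-root branch point, modulus 4.
The radius of convergence is the smallest modulus among the singular points: 4.

Radius of convergence at 0: 4.
At -4: an algebraic (square-root) branch point.


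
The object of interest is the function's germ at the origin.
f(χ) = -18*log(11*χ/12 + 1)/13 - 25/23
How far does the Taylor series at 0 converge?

Branch term (-18/13)*log(1 - χ/(-12/11)): its argument vanishes at χ = -12/11, a logarithmic branch point, modulus 12/11.
The radius of convergence is the smallest modulus among the singular points: 12/11.

The radius of convergence is 12/11.


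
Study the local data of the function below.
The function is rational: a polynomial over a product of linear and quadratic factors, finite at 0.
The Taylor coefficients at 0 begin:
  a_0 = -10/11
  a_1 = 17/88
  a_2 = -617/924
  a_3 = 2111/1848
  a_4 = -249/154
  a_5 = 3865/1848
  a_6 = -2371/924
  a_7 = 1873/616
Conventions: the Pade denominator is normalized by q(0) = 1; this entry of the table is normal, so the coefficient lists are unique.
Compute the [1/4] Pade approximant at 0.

Taylor coefficients needed (read off): a_0 = -10/11, a_1 = 17/88, a_2 = -617/924, a_3 = 2111/1848, a_4 = -249/154, a_5 = 3865/1848.
Write the denominator as Q(δ) = 1 + q1*δ + q2*δ^2 + q3*δ^3 + q4*δ^4. Requiring Q*f - P = O(δ^6) with deg P <= 1 kills the coefficients of δ^2..δ^5 in Q*f:
  δ^2: a_2 + q1*a_1 + q2*a_0 = 0, i.e. -617/924 + (17/88)*q1 + (-10/11)*q2 = 0.
  δ^3: a_3 + q1*a_2 + q2*a_1 + q3*a_0 = 0, i.e. 2111/1848 + (-617/924)*q1 + (17/88)*q2 + (-10/11)*q3 = 0.
  δ^4: a_4 + q1*a_3 + q2*a_2 + q3*a_1 + q4*a_0 = 0, i.e. -249/154 + (2111/1848)*q1 + (-617/924)*q2 + (17/88)*q3 + (-10/11)*q4 = 0.
  δ^5: a_5 + q1*a_4 + q2*a_3 + q3*a_2 + q4*a_1 = 0, i.e. 3865/1848 + (-249/154)*q1 + (2111/1848)*q2 + (-617/924)*q3 + (17/88)*q4 = 0.
Solving this linear system: q1 = 584122178/1317770389, q2 = -17719963031/27673178169, q3 = 1692083800/2128706013, q4 = -338416760000/581136741549.
The numerator is Q*f truncated at degree 1: P0 = a_0 = -10/11; P1 = a_1 + q1*a_0 = -2211607057/10542163112.

The Pade approximant has numerator coefficients [-10/11, -2211607057/10542163112]; denominator coefficients [1, 584122178/1317770389, -17719963031/27673178169, 1692083800/2128706013, -338416760000/581136741549].


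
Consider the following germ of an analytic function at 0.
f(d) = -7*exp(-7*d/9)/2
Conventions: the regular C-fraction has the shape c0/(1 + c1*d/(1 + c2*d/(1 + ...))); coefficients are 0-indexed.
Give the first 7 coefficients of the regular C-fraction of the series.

Taylor coefficients (expand at 0): a_0 = -7/2, a_1 = 49/18, a_2 = -343/324, a_3 = 2401/8748, a_4 = -16807/314928, a_5 = 117649/14171760, a_6 = -823543/765275040.
c0 = a_0 = -7/2. Peel one level at a time: if S = 1 + c*d/S' with S'(0) = 1, then c is the d-coefficient of S and S' = c*d/(S - 1).
S_1 = c0/f = 1 + (7/9)*d + (49/162)*d^2 + ...; c1 = 7/9.
S_2 = c1*d/(S_1 - 1) = 1 + (-7/18)*d + (49/972)*d^2 + ...; c2 = -7/18.
S_3 = c2*d/(S_2 - 1) = 1 + (7/54)*d + (49/2916)*d^2 + ...; c3 = 7/54.
S_4 = c3*d/(S_3 - 1) = 1 + (-7/54)*d + (49/4860)*d^2 + ...; c4 = -7/54.
S_5 = c4*d/(S_4 - 1) = 1 + (7/90)*d + (49/8100)*d^2 + ...; c5 = 7/90.
S_6 = c5*d/(S_5 - 1) = 1 + (-7/90)*d + ...; c6 = -7/90.

The regular C-fraction coefficients are [-7/2, 7/9, -7/18, 7/54, -7/54, 7/90, -7/90].


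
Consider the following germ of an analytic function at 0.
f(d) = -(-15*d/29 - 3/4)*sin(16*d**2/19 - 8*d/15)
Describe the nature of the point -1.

There is no denominator, hence no pole anywhere.
The factor -sin(16*d**2/19 - 8*d/15) is entire.
So the germ continues analytically to -1.

The point is a regular point.


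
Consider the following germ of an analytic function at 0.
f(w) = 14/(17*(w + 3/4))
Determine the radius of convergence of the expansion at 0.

The radius of convergence is 3/4.

Denominator factor (w + 3/4): pole of order 1 at -3/4, modulus 3/4.
The radius of convergence is the smallest modulus among the singular points: 3/4.


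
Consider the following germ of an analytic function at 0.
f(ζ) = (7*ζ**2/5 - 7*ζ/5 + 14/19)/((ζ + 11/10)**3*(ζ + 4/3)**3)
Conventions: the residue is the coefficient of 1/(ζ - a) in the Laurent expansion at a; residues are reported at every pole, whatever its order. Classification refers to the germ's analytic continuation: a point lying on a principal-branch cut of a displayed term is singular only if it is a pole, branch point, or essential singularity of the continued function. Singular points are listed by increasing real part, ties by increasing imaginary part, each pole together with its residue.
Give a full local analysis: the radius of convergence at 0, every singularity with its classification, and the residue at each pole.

Denominator factor (ζ + 4/3)^3: pole of order 3 at -4/3, modulus 4/3.
Denominator factor (ζ + 11/10)^3: pole of order 3 at -11/10, modulus 11/10.
The radius of convergence is the smallest modulus among the singular points: 11/10.
At the order-3 pole -4/3 set g(ζ) = (ζ - (-4/3))^3*f(ζ) = (7*ζ**2/5 - 7*ζ/5 + 14/19)/(ζ + 11/10)**3.
Order-3 pole: residue = g''(a)/2; g''(-4/3) = -3566602800/45619, so the residue is -1783301400/45619.
At the order-3 pole -11/10 set g(ζ) = (ζ - (-11/10))^3*f(ζ) = (7*ζ**2/5 - 7*ζ/5 + 14/19)/(ζ + 4/3)**3.
Order-3 pole: residue = g''(a)/2; g''(-11/10) = 3566602800/45619, so the residue is 1783301400/45619.
List the singular points by increasing real part (a conjugate pair: the negative imaginary part first).

Radius of convergence at 0: 11/10.
At -4/3: a pole of order 3; residue -1783301400/45619.
At -11/10: a pole of order 3; residue 1783301400/45619.


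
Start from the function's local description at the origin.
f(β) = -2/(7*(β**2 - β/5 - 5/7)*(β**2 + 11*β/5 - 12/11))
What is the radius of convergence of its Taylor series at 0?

Denominator factor (β**2 - β/5 - 5/7): discriminant 507/175, real irrational roots 1/10 + (13/70)*sqrt(21) and 1/10 - (13/70)*sqrt(21); poles of order 1, moduli 1/10 + (13/70)*sqrt(21) and -1/10 + (13/70)*sqrt(21).
Denominator factor (β**2 + 11*β/5 - 12/11): discriminant 2531/275, real irrational roots -11/10 + (1/110)*sqrt(27841) and -11/10 - (1/110)*sqrt(27841); poles of order 1, moduli -11/10 + (1/110)*sqrt(27841) and 11/10 + (1/110)*sqrt(27841).
The radius of convergence is the smallest modulus among the singular points: -11/10 + (1/110)*sqrt(27841).

The radius of convergence is -11/10 + (1/110)*sqrt(27841).


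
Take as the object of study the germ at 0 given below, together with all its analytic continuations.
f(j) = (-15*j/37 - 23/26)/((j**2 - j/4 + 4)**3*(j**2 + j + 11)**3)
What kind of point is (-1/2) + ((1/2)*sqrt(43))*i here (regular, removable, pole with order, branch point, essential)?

The point is a pole of order 3.

The denominator factor j**2 + j + 11 vanishes at (-1/2) + ((1/2)*sqrt(43))*i and appears to the power 3; the numerator there equals (-328/481) - ((15/74)*sqrt(43))*i, nonzero, and no other factor vanishes.
Hence a pole whose order is the multiplicity, 3.


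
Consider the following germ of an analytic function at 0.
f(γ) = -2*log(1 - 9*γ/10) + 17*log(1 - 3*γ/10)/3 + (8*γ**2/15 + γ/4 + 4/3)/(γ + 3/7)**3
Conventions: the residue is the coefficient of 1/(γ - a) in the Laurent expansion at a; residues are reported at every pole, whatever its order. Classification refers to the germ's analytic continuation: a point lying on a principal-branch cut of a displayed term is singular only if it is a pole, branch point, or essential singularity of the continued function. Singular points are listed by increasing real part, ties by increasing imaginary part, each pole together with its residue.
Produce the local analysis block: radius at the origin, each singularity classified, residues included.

Denominator factor (γ + 3/7)^3: pole of order 3 at -3/7, modulus 3/7.
Branch term (17/3)*log(1 - γ/(10/3)): its argument vanishes at γ = 10/3, a logarithmic branch point, modulus 10/3.
Branch term (-2)*log(1 - γ/(10/9)): its argument vanishes at γ = 10/9, a logarithmic branch point, modulus 10/9.
The radius of convergence is the smallest modulus among the singular points: 3/7.
The branch terms are analytic at -3/7 and contribute nothing to the residue; only the rational part matters.
At the order-3 pole -3/7 set g(γ) = (γ - (-3/7))^3*(rational part) = 8*γ**2/15 + γ/4 + 4/3.
Order-3 pole: residue = g''(a)/2; g''(-3/7) = 16/15, so the residue is 8/15.
List the singular points by increasing real part (a conjugate pair: the negative imaginary part first).

Radius of convergence at 0: 3/7.
At -3/7: a pole of order 3; residue 8/15.
At 10/9: a logarithmic branch point.
At 10/3: a logarithmic branch point.


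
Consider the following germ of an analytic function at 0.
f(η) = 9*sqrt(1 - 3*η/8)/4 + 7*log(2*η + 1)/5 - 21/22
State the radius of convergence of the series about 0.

Branch term (9/4)*sqrt(1 - η/(8/3)): its argument vanishes at η = 8/3, a square-root branch point, modulus 8/3.
Branch term (7/5)*log(1 - η/(-1/2)): its argument vanishes at η = -1/2, a logarithmic branch point, modulus 1/2.
The radius of convergence is the smallest modulus among the singular points: 1/2.

The radius of convergence is 1/2.


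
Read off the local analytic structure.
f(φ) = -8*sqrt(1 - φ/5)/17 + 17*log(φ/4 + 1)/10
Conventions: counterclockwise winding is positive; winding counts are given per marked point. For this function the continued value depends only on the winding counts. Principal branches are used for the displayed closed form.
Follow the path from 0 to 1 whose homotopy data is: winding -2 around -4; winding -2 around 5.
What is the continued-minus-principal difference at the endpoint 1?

Continued minus principal equals -(34/5)*pi*i.

The rational part is single-valued and drops out of the difference; each branch term changes only by its own monodromy.
(17/10)*log(1 - φ/(-4)): each positive loop around -4 adds 2*pi*i to the log, so winding -2 contributes (17/10)*(-2)*2*pi*i = -(34/5)*pi*i.
(-8/17)*sqrt(1 - φ/(5)): winding -2 is even, the square root returns to the same sheet, contribution 0.
Summing the contributions at φ = 1 gives -(34/5)*pi*i.


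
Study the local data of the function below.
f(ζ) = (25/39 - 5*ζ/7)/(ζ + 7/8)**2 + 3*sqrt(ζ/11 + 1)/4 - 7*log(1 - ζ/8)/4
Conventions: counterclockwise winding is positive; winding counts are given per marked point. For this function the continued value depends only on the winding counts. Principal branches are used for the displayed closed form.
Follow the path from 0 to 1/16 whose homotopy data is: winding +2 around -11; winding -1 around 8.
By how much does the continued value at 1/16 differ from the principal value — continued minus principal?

Continued minus principal equals (7/2)*pi*i.

The rational part is single-valued and drops out of the difference; each branch term changes only by its own monodromy.
(3/4)*sqrt(1 - ζ/(-11)): winding +2 is even, the square root returns to the same sheet, contribution 0.
(-7/4)*log(1 - ζ/(8)): each positive loop around 8 adds 2*pi*i to the log, so winding -1 contributes (-7/4)*(-1)*2*pi*i = (7/2)*pi*i.
Summing the contributions at ζ = 1/16 gives (7/2)*pi*i.


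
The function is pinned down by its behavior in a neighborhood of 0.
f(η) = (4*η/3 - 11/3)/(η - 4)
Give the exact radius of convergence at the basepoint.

Denominator factor (η - 4): pole of order 1 at 4, modulus 4.
The radius of convergence is the smallest modulus among the singular points: 4.

The radius of convergence is 4.


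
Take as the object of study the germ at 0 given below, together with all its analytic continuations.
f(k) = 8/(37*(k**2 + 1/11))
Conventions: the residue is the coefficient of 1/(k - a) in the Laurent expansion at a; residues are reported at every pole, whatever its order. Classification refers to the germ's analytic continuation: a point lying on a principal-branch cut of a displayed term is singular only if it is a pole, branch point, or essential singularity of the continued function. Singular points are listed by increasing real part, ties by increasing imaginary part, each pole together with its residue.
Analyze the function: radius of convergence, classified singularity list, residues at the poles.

Denominator factor (k**2 + 1/11): discriminant -4/11, complex-conjugate roots ((1/11)*sqrt(11))*i and -((1/11)*sqrt(11))*i; poles of order 1, moduli (1/11)*sqrt(11) and (1/11)*sqrt(11).
The radius of convergence is the smallest modulus among the singular points: (1/11)*sqrt(11).
The factor k**2 + 1/11 splits as (k - a)(k - a') with a = -((1/11)*sqrt(11))*i, a' = ((1/11)*sqrt(11))*i. At the order-1 pole a set g(k) = (k - a)*f(k) = [8/37] / (k - a').
Simple pole: residue = g(a) at a = -((1/11)*sqrt(11))*i, which is ((4/37)*sqrt(11))*i.
The factor k**2 + 1/11 splits as (k - a)(k - a') with a = ((1/11)*sqrt(11))*i, a' = -((1/11)*sqrt(11))*i. At the order-1 pole a set g(k) = (k - a)*f(k) = [8/37] / (k - a').
Simple pole: residue = g(a) at a = ((1/11)*sqrt(11))*i, which is -((4/37)*sqrt(11))*i.
List the singular points by increasing real part (a conjugate pair: the negative imaginary part first).

Radius of convergence at 0: (1/11)*sqrt(11).
At -((1/11)*sqrt(11))*i: a pole of order 1; residue ((4/37)*sqrt(11))*i.
At ((1/11)*sqrt(11))*i: a pole of order 1; residue -((4/37)*sqrt(11))*i.


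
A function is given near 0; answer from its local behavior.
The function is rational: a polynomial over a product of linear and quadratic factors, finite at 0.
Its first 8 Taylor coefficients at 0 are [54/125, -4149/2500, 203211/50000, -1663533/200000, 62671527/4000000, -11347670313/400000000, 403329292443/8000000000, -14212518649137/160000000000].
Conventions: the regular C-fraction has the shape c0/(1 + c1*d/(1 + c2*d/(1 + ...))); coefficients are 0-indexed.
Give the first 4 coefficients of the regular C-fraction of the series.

Taylor coefficients (read off): a_0 = 54/125, a_1 = -4149/2500, a_2 = 203211/50000, a_3 = -1663533/200000.
c0 = a_0 = 54/125. Peel one level at a time: if S = 1 + c*d/S' with S'(0) = 1, then c is the d-coefficient of S and S' = c*d/(S - 1).
S_1 = c0/f = 1 + (461/120)*d + (77047/14400)*d^2 + ...; c1 = 461/120.
S_2 = c1*d/(S_1 - 1) = 1 + (-77047/55320)*d + (20940489/21252100)*d^2 + ...; c2 = -77047/55320.
S_3 = c2*d/(S_2 - 1) = 1 + (125642934/177593335)*d + ...; c3 = 125642934/177593335.

The regular C-fraction coefficients are [54/125, 461/120, -77047/55320, 125642934/177593335].


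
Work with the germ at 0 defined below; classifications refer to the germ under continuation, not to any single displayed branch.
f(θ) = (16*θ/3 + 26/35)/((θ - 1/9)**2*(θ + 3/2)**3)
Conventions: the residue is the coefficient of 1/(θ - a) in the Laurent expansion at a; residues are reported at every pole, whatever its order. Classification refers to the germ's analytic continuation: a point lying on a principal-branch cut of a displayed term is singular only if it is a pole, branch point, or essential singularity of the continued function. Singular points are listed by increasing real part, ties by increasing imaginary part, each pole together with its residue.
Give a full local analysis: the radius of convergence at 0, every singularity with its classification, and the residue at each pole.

Radius of convergence at 0: 1/9.
At -3/2: a pole of order 3; residue -16850592/24754835.
At 1/9: a pole of order 2; residue 16850592/24754835.

Denominator factor (θ - 1/9)^2: pole of order 2 at 1/9, modulus 1/9.
Denominator factor (θ + 3/2)^3: pole of order 3 at -3/2, modulus 3/2.
The radius of convergence is the smallest modulus among the singular points: 1/9.
At the order-3 pole -3/2 set g(θ) = (θ - (-3/2))^3*f(θ) = (16*θ/3 + 26/35)/(θ - 1/9)**2.
Order-3 pole: residue = g''(a)/2; g''(-3/2) = -33701184/24754835, so the residue is -16850592/24754835.
At the order-2 pole 1/9 set g(θ) = (θ - (1/9))^2*f(θ) = (16*θ/3 + 26/35)/(θ + 3/2)**3.
Order-2 pole: residue = g'(a); g'(1/9) = 16850592/24754835, so the residue is 16850592/24754835.
List the singular points by increasing real part (a conjugate pair: the negative imaginary part first).


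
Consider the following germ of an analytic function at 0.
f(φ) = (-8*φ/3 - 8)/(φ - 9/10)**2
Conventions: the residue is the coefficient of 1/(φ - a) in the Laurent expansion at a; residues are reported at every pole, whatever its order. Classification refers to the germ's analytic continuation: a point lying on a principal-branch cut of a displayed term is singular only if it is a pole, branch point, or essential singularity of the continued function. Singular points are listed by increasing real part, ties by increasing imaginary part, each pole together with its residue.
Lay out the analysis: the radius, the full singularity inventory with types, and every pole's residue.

Denominator factor (φ - 9/10)^2: pole of order 2 at 9/10, modulus 9/10.
The radius of convergence is the smallest modulus among the singular points: 9/10.
At the order-2 pole 9/10 set g(φ) = (φ - (9/10))^2*f(φ) = -8*φ/3 - 8.
Order-2 pole: residue = g'(a); g'(9/10) = -8/3, so the residue is -8/3.

Radius of convergence at 0: 9/10.
At 9/10: a pole of order 2; residue -8/3.


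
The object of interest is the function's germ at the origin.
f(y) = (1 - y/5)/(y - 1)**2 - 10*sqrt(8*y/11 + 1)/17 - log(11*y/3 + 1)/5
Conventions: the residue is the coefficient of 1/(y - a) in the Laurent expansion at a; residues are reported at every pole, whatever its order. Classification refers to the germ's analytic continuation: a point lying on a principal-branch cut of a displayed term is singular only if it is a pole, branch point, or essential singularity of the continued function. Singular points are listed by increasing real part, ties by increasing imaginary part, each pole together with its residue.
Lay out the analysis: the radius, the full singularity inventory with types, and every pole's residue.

Radius of convergence at 0: 3/11.
At -11/8: an algebraic (square-root) branch point.
At -3/11: a logarithmic branch point.
At 1: a pole of order 2; residue -1/5.

Denominator factor (y - 1)^2: pole of order 2 at 1, modulus 1.
Branch term (-10/17)*sqrt(1 - y/(-11/8)): its argument vanishes at y = -11/8, a square-root branch point, modulus 11/8.
Branch term (-1/5)*log(1 - y/(-3/11)): its argument vanishes at y = -3/11, a logarithmic branch point, modulus 3/11.
The radius of convergence is the smallest modulus among the singular points: 3/11.
The branch terms are analytic at 1 and contribute nothing to the residue; only the rational part matters.
At the order-2 pole 1 set g(y) = (y - (1))^2*(rational part) = 1 - y/5.
Order-2 pole: residue = g'(a); g'(1) = -1/5, so the residue is -1/5.
List the singular points by increasing real part (a conjugate pair: the negative imaginary part first).
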